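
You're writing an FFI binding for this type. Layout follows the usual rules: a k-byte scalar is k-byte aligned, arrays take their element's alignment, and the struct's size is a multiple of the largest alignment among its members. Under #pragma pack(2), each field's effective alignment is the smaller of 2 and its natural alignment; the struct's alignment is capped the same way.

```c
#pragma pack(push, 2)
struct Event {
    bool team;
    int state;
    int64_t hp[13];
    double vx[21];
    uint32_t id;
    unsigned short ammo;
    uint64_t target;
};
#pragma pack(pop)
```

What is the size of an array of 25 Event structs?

7300

team at 0 (size 1, align 1) → ends 1
pad 1 to align 2 for state
state at 2 (size 4, align 2) → ends 6
hp at 6 (size 104, align 2) → ends 110
vx at 110 (size 168, align 2) → ends 278
id at 278 (size 4, align 2) → ends 282
ammo at 282 (size 2, align 2) → ends 284
target at 284 (size 8, align 2) → ends 292
total 292 bytes, alignment 2
array of 25: 25 × 292 = 7300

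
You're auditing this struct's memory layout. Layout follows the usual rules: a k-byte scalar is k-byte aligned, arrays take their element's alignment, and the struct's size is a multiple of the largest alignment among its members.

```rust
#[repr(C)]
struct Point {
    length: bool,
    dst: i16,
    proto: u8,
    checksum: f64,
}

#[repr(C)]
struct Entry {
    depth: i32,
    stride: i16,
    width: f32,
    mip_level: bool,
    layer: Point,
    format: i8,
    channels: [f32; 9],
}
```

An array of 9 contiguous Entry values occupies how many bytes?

648

Point: 0..1  length  (1B, 1-aligned); 1..2  -- padding (1B); 2..4  dst  (2B, 2-aligned); 4..5  proto  (1B, 1-aligned); 5..8  -- padding (3B); 8..16  checksum  (8B, 8-aligned); sizeof = 16, alignof = 8
0..4  depth  (4B, 4-aligned)
4..6  stride  (2B, 2-aligned)
6..8  -- padding (2B)
8..12  width  (4B, 4-aligned)
12..13  mip_level  (1B, 1-aligned)
13..16  -- padding (3B)
16..32  layer  (16B, 8-aligned)
32..33  format  (1B, 1-aligned)
33..36  -- padding (3B)
36..72  channels  (36B, 4-aligned)
sizeof = 72, alignof = 8
array of 9: 9 × 72 = 648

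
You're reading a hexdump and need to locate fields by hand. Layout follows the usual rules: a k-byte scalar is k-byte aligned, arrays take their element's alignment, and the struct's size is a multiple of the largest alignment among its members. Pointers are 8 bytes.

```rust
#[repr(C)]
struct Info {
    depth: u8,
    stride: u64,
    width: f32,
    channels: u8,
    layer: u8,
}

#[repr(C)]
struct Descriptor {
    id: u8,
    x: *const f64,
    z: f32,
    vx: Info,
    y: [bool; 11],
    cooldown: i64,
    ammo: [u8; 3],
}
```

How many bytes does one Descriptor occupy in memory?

80 bytes

Info: depth at 0 (size 1, align 1) → ends 1; pad 7 to align 8 for stride; stride at 8 (size 8, align 8) → ends 16; width at 16 (size 4, align 4) → ends 20; channels at 20 (size 1, align 1) → ends 21; layer at 21 (size 1, align 1) → ends 22; tail pad 2 to reach multiple of 8; total 24 bytes, alignment 8
id at 0 (size 1, align 1) → ends 1
pad 7 to align 8 for x
x at 8 (size 8, align 8) → ends 16
z at 16 (size 4, align 4) → ends 20
pad 4 to align 8 for vx
vx at 24 (size 24, align 8) → ends 48
y at 48 (size 11, align 1) → ends 59
pad 5 to align 8 for cooldown
cooldown at 64 (size 8, align 8) → ends 72
ammo at 72 (size 3, align 1) → ends 75
tail pad 5 to reach multiple of 8
total 80 bytes, alignment 8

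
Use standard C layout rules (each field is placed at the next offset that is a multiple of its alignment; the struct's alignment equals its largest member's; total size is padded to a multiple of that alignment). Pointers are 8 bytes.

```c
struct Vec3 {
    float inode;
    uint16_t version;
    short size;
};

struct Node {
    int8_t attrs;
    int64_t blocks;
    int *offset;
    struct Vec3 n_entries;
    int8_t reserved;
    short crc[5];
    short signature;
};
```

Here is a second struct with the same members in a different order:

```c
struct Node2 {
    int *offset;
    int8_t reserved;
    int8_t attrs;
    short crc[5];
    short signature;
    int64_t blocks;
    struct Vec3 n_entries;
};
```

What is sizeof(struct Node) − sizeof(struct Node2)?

Vec3: inode at 0 (size 4, align 4) → ends 4; version at 4 (size 2, align 2) → ends 6; size at 6 (size 2, align 2) → ends 8; total 8 bytes, alignment 4
attrs at 0 (size 1, align 1) → ends 1
pad 7 to align 8 for blocks
blocks at 8 (size 8, align 8) → ends 16
offset at 16 (size 8, align 8) → ends 24
n_entries at 24 (size 8, align 4) → ends 32
reserved at 32 (size 1, align 1) → ends 33
pad 1 to align 2 for crc
crc at 34 (size 10, align 2) → ends 44
signature at 44 (size 2, align 2) → ends 46
tail pad 2 to reach multiple of 8
total 48 bytes, alignment 8
— Node2 —
offset at 0 (size 8, align 8) → ends 8
reserved at 8 (size 1, align 1) → ends 9
attrs at 9 (size 1, align 1) → ends 10
crc at 10 (size 10, align 2) → ends 20
signature at 20 (size 2, align 2) → ends 22
pad 2 to align 8 for blocks
blocks at 24 (size 8, align 8) → ends 32
n_entries at 32 (size 8, align 4) → ends 40
total 40 bytes, alignment 8
48 − 40 = 8

8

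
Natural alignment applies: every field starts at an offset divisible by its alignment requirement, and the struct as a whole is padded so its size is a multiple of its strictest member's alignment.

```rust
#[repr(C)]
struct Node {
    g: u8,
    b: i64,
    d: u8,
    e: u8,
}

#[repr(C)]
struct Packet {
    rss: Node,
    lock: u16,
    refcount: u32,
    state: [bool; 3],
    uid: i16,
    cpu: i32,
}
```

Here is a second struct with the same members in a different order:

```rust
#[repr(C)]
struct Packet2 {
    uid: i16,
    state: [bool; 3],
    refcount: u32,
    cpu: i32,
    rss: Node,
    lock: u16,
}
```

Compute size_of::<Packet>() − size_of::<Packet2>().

Node: 0..1  g  (1B, 1-aligned); 1..8  -- padding (7B); 8..16  b  (8B, 8-aligned); 16..17  d  (1B, 1-aligned); 17..18  e  (1B, 1-aligned); 18..24  -- tail padding (6B); sizeof = 24, alignof = 8
0..24  rss  (24B, 8-aligned)
24..26  lock  (2B, 2-aligned)
26..28  -- padding (2B)
28..32  refcount  (4B, 4-aligned)
32..35  state  (3B, 1-aligned)
35..36  -- padding (1B)
36..38  uid  (2B, 2-aligned)
38..40  -- padding (2B)
40..44  cpu  (4B, 4-aligned)
44..48  -- tail padding (4B)
sizeof = 48, alignof = 8
— Packet2 —
0..2  uid  (2B, 2-aligned)
2..5  state  (3B, 1-aligned)
5..8  -- padding (3B)
8..12  refcount  (4B, 4-aligned)
12..16  cpu  (4B, 4-aligned)
16..40  rss  (24B, 8-aligned)
40..42  lock  (2B, 2-aligned)
42..48  -- tail padding (6B)
sizeof = 48, alignof = 8
48 − 48 = 0

0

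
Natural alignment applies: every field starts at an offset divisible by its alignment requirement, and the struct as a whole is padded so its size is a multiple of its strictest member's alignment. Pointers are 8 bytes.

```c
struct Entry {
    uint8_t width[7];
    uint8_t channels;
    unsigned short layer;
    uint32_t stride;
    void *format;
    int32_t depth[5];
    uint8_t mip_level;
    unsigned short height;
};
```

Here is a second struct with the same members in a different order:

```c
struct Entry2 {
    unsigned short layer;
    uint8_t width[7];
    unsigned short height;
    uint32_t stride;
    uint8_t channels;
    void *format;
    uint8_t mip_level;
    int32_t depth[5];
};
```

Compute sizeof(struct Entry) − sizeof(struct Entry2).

@0: width [7B, align 1] → 7
@7: channels [1B, align 1] → 8
@8: layer [2B, align 2] → 10
+2 pad (align 4)
@12: stride [4B, align 4] → 16
@16: format [8B, align 8] → 24
@24: depth [20B, align 4] → 44
@44: mip_level [1B, align 1] → 45
+1 pad (align 2)
@46: height [2B, align 2] → 48
size 48, align 8
— Entry2 —
@0: layer [2B, align 2] → 2
@2: width [7B, align 1] → 9
+1 pad (align 2)
@10: height [2B, align 2] → 12
@12: stride [4B, align 4] → 16
@16: channels [1B, align 1] → 17
+7 pad (align 8)
@24: format [8B, align 8] → 32
@32: mip_level [1B, align 1] → 33
+3 pad (align 4)
@36: depth [20B, align 4] → 56
size 56, align 8
48 − 56 = -8

-8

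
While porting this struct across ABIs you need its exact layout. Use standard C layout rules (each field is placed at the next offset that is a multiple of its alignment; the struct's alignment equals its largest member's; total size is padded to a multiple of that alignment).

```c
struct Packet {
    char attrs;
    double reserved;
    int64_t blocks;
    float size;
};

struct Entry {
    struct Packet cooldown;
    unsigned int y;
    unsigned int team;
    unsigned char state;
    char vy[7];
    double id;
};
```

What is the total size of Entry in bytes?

Packet: attrs at 0 (size 1, align 1) → ends 1; pad 7 to align 8 for reserved; reserved at 8 (size 8, align 8) → ends 16; blocks at 16 (size 8, align 8) → ends 24; size at 24 (size 4, align 4) → ends 28; tail pad 4 to reach multiple of 8; total 32 bytes, alignment 8
cooldown at 0 (size 32, align 8) → ends 32
y at 32 (size 4, align 4) → ends 36
team at 36 (size 4, align 4) → ends 40
state at 40 (size 1, align 1) → ends 41
vy at 41 (size 7, align 1) → ends 48
id at 48 (size 8, align 8) → ends 56
total 56 bytes, alignment 8

56 bytes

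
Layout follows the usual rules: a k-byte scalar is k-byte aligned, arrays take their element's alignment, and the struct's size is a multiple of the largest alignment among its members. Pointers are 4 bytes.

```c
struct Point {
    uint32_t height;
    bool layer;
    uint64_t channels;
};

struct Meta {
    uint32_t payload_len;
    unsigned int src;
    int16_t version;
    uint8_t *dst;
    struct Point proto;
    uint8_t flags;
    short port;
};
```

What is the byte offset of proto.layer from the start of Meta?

Point: @0: height [4B, align 4] → 4; @4: layer [1B, align 1] → 5; +3 pad (align 8); @8: channels [8B, align 8] → 16; size 16, align 8
@0: payload_len [4B, align 4] → 4
@4: src [4B, align 4] → 8
@8: version [2B, align 2] → 10
+2 pad (align 4)
@12: dst [4B, align 4] → 16
@16: proto [16B, align 8] → 32
within Point: layer at 4
16 + 4 = 20

20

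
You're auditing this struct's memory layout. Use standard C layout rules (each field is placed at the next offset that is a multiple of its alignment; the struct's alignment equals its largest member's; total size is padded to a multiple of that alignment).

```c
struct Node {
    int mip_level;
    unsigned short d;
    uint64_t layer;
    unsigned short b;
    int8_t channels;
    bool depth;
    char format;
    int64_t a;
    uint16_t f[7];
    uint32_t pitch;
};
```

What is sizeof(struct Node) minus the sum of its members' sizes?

@0: mip_level [4B, align 4] → 4
@4: d [2B, align 2] → 6
+2 pad (align 8)
@8: layer [8B, align 8] → 16
@16: b [2B, align 2] → 18
@18: channels [1B, align 1] → 19
@19: depth [1B, align 1] → 20
@20: format [1B, align 1] → 21
+3 pad (align 8)
@24: a [8B, align 8] → 32
@32: f [14B, align 2] → 46
+2 pad (align 4)
@48: pitch [4B, align 4] → 52
+4 tail pad (align 8)
size 56, align 8
data bytes 45, size 56 → padding 11

11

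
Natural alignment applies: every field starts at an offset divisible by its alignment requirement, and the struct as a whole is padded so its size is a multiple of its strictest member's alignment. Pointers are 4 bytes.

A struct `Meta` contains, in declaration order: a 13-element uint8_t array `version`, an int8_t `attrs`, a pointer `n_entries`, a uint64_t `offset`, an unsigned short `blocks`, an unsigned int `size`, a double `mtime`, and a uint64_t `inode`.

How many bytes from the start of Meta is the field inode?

version at 0 (size 13, align 1) → ends 13
attrs at 13 (size 1, align 1) → ends 14
pad 2 to align 4 for n_entries
n_entries at 16 (size 4, align 4) → ends 20
pad 4 to align 8 for offset
offset at 24 (size 8, align 8) → ends 32
blocks at 32 (size 2, align 2) → ends 34
pad 2 to align 4 for size
size at 36 (size 4, align 4) → ends 40
mtime at 40 (size 8, align 8) → ends 48
inode at 48 (size 8, align 8) → ends 56

48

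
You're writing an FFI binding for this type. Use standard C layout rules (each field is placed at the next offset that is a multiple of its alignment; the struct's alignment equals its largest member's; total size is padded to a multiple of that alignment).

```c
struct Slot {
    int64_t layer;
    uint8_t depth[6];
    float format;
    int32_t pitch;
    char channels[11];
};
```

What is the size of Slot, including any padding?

40 bytes

0..8  layer  (8B, 8-aligned)
8..14  depth  (6B, 1-aligned)
14..16  -- padding (2B)
16..20  format  (4B, 4-aligned)
20..24  pitch  (4B, 4-aligned)
24..35  channels  (11B, 1-aligned)
35..40  -- tail padding (5B)
sizeof = 40, alignof = 8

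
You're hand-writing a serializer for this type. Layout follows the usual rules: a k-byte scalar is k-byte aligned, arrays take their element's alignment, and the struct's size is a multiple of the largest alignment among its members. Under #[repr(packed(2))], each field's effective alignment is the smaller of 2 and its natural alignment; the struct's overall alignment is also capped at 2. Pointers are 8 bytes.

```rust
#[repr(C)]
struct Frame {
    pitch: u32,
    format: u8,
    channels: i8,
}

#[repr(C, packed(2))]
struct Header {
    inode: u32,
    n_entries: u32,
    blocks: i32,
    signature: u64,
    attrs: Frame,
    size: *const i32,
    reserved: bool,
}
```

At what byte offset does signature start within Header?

Frame: pitch at 0 (size 4, align 4) → ends 4; format at 4 (size 1, align 1) → ends 5; channels at 5 (size 1, align 1) → ends 6; tail pad 2 to reach multiple of 4; total 8 bytes, alignment 4
inode at 0 (size 4, align 2) → ends 4
n_entries at 4 (size 4, align 2) → ends 8
blocks at 8 (size 4, align 2) → ends 12
signature at 12 (size 8, align 2) → ends 20

12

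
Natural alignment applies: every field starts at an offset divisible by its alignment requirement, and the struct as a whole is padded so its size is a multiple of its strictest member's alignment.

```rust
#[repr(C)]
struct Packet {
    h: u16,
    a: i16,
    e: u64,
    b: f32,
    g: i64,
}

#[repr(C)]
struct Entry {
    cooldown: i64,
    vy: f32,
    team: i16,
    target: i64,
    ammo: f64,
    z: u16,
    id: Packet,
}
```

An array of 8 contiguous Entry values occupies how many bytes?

Packet: @0: h [2B, align 2] → 2; @2: a [2B, align 2] → 4; +4 pad (align 8); @8: e [8B, align 8] → 16; @16: b [4B, align 4] → 20; +4 pad (align 8); @24: g [8B, align 8] → 32; size 32, align 8
@0: cooldown [8B, align 8] → 8
@8: vy [4B, align 4] → 12
@12: team [2B, align 2] → 14
+2 pad (align 8)
@16: target [8B, align 8] → 24
@24: ammo [8B, align 8] → 32
@32: z [2B, align 2] → 34
+6 pad (align 8)
@40: id [32B, align 8] → 72
size 72, align 8
array of 8: 8 × 72 = 576

576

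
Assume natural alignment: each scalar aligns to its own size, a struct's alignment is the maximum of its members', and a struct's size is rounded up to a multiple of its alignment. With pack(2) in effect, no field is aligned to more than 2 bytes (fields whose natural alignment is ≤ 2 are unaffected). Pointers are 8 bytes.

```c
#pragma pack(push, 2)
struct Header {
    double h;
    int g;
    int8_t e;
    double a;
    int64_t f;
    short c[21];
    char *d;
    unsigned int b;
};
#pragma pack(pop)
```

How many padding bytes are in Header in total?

0..8  h  (8B, 2-aligned)
8..12  g  (4B, 2-aligned)
12..13  e  (1B, 1-aligned)
13..14  -- padding (1B)
14..22  a  (8B, 2-aligned)
22..30  f  (8B, 2-aligned)
30..72  c  (42B, 2-aligned)
72..80  d  (8B, 2-aligned)
80..84  b  (4B, 2-aligned)
sizeof = 84, alignof = 2
data bytes 83, size 84 → padding 1

1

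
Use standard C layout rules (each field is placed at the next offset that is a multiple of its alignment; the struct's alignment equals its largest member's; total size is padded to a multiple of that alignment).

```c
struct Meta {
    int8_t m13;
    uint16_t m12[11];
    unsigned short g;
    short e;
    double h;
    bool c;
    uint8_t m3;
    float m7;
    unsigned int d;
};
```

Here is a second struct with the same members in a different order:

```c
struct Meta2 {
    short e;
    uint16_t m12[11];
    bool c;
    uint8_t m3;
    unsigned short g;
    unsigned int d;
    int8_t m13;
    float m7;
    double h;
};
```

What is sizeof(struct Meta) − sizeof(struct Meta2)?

8

0..1  m13  (1B, 1-aligned)
1..2  -- padding (1B)
2..24  m12  (22B, 2-aligned)
24..26  g  (2B, 2-aligned)
26..28  e  (2B, 2-aligned)
28..32  -- padding (4B)
32..40  h  (8B, 8-aligned)
40..41  c  (1B, 1-aligned)
41..42  m3  (1B, 1-aligned)
42..44  -- padding (2B)
44..48  m7  (4B, 4-aligned)
48..52  d  (4B, 4-aligned)
52..56  -- tail padding (4B)
sizeof = 56, alignof = 8
— Meta2 —
0..2  e  (2B, 2-aligned)
2..24  m12  (22B, 2-aligned)
24..25  c  (1B, 1-aligned)
25..26  m3  (1B, 1-aligned)
26..28  g  (2B, 2-aligned)
28..32  d  (4B, 4-aligned)
32..33  m13  (1B, 1-aligned)
33..36  -- padding (3B)
36..40  m7  (4B, 4-aligned)
40..48  h  (8B, 8-aligned)
sizeof = 48, alignof = 8
56 − 48 = 8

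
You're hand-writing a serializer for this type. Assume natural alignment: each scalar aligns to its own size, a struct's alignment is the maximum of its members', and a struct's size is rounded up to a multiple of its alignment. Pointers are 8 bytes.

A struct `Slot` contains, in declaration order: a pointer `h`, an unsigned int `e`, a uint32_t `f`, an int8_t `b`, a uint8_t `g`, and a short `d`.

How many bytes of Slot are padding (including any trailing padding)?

4

@0: h [8B, align 8] → 8
@8: e [4B, align 4] → 12
@12: f [4B, align 4] → 16
@16: b [1B, align 1] → 17
@17: g [1B, align 1] → 18
@18: d [2B, align 2] → 20
+4 tail pad (align 8)
size 24, align 8
data bytes 20, size 24 → padding 4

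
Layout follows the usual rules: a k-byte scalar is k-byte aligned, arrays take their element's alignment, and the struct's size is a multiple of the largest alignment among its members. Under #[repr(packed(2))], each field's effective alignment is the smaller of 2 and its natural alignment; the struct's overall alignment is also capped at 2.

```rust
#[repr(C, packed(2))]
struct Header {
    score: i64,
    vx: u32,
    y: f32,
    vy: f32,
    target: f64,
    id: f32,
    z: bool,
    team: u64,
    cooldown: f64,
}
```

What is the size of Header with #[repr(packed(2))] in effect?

0..8  score  (8B, 2-aligned)
8..12  vx  (4B, 2-aligned)
12..16  y  (4B, 2-aligned)
16..20  vy  (4B, 2-aligned)
20..28  target  (8B, 2-aligned)
28..32  id  (4B, 2-aligned)
32..33  z  (1B, 1-aligned)
33..34  -- padding (1B)
34..42  team  (8B, 2-aligned)
42..50  cooldown  (8B, 2-aligned)
sizeof = 50, alignof = 2

50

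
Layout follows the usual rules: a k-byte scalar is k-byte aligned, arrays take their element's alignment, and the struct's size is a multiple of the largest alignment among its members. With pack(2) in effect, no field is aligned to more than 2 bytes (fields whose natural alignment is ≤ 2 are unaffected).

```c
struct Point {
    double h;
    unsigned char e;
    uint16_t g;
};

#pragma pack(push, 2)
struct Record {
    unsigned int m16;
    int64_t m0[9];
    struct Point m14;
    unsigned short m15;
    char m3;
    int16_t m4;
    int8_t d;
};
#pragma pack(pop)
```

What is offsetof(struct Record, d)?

Point: 0..8  h  (8B, 8-aligned); 8..9  e  (1B, 1-aligned); 9..10  -- padding (1B); 10..12  g  (2B, 2-aligned); 12..16  -- tail padding (4B); sizeof = 16, alignof = 8
0..4  m16  (4B, 2-aligned)
4..76  m0  (72B, 2-aligned)
76..92  m14  (16B, 2-aligned)
92..94  m15  (2B, 2-aligned)
94..95  m3  (1B, 1-aligned)
95..96  -- padding (1B)
96..98  m4  (2B, 2-aligned)
98..99  d  (1B, 1-aligned)

98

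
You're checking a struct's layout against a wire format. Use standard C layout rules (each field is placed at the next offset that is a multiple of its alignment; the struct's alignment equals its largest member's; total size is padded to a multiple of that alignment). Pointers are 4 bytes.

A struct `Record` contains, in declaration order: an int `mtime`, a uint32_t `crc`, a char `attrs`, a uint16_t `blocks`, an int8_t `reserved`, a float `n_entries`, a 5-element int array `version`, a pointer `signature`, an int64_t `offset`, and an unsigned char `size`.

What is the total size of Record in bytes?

64

mtime at 0 (size 4, align 4) → ends 4
crc at 4 (size 4, align 4) → ends 8
attrs at 8 (size 1, align 1) → ends 9
pad 1 to align 2 for blocks
blocks at 10 (size 2, align 2) → ends 12
reserved at 12 (size 1, align 1) → ends 13
pad 3 to align 4 for n_entries
n_entries at 16 (size 4, align 4) → ends 20
version at 20 (size 20, align 4) → ends 40
signature at 40 (size 4, align 4) → ends 44
pad 4 to align 8 for offset
offset at 48 (size 8, align 8) → ends 56
size at 56 (size 1, align 1) → ends 57
tail pad 7 to reach multiple of 8
total 64 bytes, alignment 8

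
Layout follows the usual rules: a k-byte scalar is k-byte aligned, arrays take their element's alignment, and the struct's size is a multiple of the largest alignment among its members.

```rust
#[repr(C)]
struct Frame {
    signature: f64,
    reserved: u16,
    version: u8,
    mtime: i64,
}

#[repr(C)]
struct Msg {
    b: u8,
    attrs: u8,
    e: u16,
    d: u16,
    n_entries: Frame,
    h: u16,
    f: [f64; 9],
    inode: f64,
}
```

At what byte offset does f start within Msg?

Frame: 0..8  signature  (8B, 8-aligned); 8..10  reserved  (2B, 2-aligned); 10..11  version  (1B, 1-aligned); 11..16  -- padding (5B); 16..24  mtime  (8B, 8-aligned); sizeof = 24, alignof = 8
0..1  b  (1B, 1-aligned)
1..2  attrs  (1B, 1-aligned)
2..4  e  (2B, 2-aligned)
4..6  d  (2B, 2-aligned)
6..8  -- padding (2B)
8..32  n_entries  (24B, 8-aligned)
32..34  h  (2B, 2-aligned)
34..40  -- padding (6B)
40..112  f  (72B, 8-aligned)

40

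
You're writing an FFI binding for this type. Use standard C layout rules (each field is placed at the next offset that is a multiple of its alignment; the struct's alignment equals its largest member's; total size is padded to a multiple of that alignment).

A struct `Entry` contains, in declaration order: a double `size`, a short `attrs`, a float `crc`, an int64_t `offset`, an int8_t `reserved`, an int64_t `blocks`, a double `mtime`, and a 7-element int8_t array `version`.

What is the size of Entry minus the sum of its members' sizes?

size at 0 (size 8, align 8) → ends 8
attrs at 8 (size 2, align 2) → ends 10
pad 2 to align 4 for crc
crc at 12 (size 4, align 4) → ends 16
offset at 16 (size 8, align 8) → ends 24
reserved at 24 (size 1, align 1) → ends 25
pad 7 to align 8 for blocks
blocks at 32 (size 8, align 8) → ends 40
mtime at 40 (size 8, align 8) → ends 48
version at 48 (size 7, align 1) → ends 55
tail pad 1 to reach multiple of 8
total 56 bytes, alignment 8
data bytes 46, size 56 → padding 10

10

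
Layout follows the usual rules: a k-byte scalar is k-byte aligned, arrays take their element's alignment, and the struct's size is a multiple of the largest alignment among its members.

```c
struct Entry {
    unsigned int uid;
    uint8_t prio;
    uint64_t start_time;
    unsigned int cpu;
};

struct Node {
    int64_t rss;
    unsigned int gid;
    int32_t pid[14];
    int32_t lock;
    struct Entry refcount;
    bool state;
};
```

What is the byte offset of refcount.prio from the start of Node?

76

Entry: 0..4  uid  (4B, 4-aligned); 4..5  prio  (1B, 1-aligned); 5..8  -- padding (3B); 8..16  start_time  (8B, 8-aligned); 16..20  cpu  (4B, 4-aligned); 20..24  -- tail padding (4B); sizeof = 24, alignof = 8
0..8  rss  (8B, 8-aligned)
8..12  gid  (4B, 4-aligned)
12..68  pid  (56B, 4-aligned)
68..72  lock  (4B, 4-aligned)
72..96  refcount  (24B, 8-aligned)
within Entry: prio at 4
72 + 4 = 76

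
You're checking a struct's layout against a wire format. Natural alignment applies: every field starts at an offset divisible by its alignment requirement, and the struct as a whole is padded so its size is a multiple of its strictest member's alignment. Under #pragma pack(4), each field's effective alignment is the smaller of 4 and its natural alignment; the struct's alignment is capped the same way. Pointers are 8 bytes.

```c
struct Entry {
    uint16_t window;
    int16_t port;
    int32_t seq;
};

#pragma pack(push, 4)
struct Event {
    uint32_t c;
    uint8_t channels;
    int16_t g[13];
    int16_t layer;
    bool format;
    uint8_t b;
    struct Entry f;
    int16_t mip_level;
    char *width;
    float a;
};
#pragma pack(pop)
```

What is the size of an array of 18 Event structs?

1080

Entry: window at 0 (size 2, align 2) → ends 2; port at 2 (size 2, align 2) → ends 4; seq at 4 (size 4, align 4) → ends 8; total 8 bytes, alignment 4
c at 0 (size 4, align 4) → ends 4
channels at 4 (size 1, align 1) → ends 5
pad 1 to align 2 for g
g at 6 (size 26, align 2) → ends 32
layer at 32 (size 2, align 2) → ends 34
format at 34 (size 1, align 1) → ends 35
b at 35 (size 1, align 1) → ends 36
f at 36 (size 8, align 4) → ends 44
mip_level at 44 (size 2, align 2) → ends 46
pad 2 to align 4 for width
width at 48 (size 8, align 4) → ends 56
a at 56 (size 4, align 4) → ends 60
total 60 bytes, alignment 4
array of 18: 18 × 60 = 1080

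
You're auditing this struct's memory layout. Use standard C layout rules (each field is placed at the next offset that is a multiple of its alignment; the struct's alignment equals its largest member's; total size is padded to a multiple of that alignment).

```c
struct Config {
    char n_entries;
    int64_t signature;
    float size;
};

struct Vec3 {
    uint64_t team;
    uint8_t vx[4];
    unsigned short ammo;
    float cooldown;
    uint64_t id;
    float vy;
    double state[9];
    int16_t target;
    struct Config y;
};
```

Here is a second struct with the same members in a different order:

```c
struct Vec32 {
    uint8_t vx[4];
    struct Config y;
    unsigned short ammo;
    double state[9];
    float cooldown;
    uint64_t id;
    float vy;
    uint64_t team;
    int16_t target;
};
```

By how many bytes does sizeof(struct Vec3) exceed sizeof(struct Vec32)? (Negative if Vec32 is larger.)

-8

Config: 0..1  n_entries  (1B, 1-aligned); 1..8  -- padding (7B); 8..16  signature  (8B, 8-aligned); 16..20  size  (4B, 4-aligned); 20..24  -- tail padding (4B); sizeof = 24, alignof = 8
0..8  team  (8B, 8-aligned)
8..12  vx  (4B, 1-aligned)
12..14  ammo  (2B, 2-aligned)
14..16  -- padding (2B)
16..20  cooldown  (4B, 4-aligned)
20..24  -- padding (4B)
24..32  id  (8B, 8-aligned)
32..36  vy  (4B, 4-aligned)
36..40  -- padding (4B)
40..112  state  (72B, 8-aligned)
112..114  target  (2B, 2-aligned)
114..120  -- padding (6B)
120..144  y  (24B, 8-aligned)
sizeof = 144, alignof = 8
— Vec32 —
0..4  vx  (4B, 1-aligned)
4..8  -- padding (4B)
8..32  y  (24B, 8-aligned)
32..34  ammo  (2B, 2-aligned)
34..40  -- padding (6B)
40..112  state  (72B, 8-aligned)
112..116  cooldown  (4B, 4-aligned)
116..120  -- padding (4B)
120..128  id  (8B, 8-aligned)
128..132  vy  (4B, 4-aligned)
132..136  -- padding (4B)
136..144  team  (8B, 8-aligned)
144..146  target  (2B, 2-aligned)
146..152  -- tail padding (6B)
sizeof = 152, alignof = 8
144 − 152 = -8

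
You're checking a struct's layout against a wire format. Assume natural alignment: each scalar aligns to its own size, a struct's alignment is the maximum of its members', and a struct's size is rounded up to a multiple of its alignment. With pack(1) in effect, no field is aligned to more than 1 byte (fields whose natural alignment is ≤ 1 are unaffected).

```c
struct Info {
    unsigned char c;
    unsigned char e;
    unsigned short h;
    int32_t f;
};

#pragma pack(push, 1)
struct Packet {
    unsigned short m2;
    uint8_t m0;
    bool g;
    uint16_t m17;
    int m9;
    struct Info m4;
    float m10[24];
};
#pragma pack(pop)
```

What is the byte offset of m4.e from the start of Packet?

11

Info: 0..1  c  (1B, 1-aligned); 1..2  e  (1B, 1-aligned); 2..4  h  (2B, 2-aligned); 4..8  f  (4B, 4-aligned); sizeof = 8, alignof = 4
0..2  m2  (2B, 1-aligned)
2..3  m0  (1B, 1-aligned)
3..4  g  (1B, 1-aligned)
4..6  m17  (2B, 1-aligned)
6..10  m9  (4B, 1-aligned)
10..18  m4  (8B, 1-aligned)
within Info: e at 1
10 + 1 = 11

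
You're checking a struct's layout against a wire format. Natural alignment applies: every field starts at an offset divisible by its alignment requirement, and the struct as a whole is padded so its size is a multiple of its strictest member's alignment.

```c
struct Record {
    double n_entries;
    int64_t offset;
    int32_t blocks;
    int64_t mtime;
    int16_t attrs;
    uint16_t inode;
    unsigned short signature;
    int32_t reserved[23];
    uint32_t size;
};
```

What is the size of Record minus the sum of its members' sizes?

6

@0: n_entries [8B, align 8] → 8
@8: offset [8B, align 8] → 16
@16: blocks [4B, align 4] → 20
+4 pad (align 8)
@24: mtime [8B, align 8] → 32
@32: attrs [2B, align 2] → 34
@34: inode [2B, align 2] → 36
@36: signature [2B, align 2] → 38
+2 pad (align 4)
@40: reserved [92B, align 4] → 132
@132: size [4B, align 4] → 136
size 136, align 8
data bytes 130, size 136 → padding 6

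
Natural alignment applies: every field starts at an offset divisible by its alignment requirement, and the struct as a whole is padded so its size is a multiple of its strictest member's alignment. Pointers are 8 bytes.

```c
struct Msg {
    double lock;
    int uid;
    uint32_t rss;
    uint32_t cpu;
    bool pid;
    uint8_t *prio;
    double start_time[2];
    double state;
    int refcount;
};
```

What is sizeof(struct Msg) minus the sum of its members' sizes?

7

lock at 0 (size 8, align 8) → ends 8
uid at 8 (size 4, align 4) → ends 12
rss at 12 (size 4, align 4) → ends 16
cpu at 16 (size 4, align 4) → ends 20
pid at 20 (size 1, align 1) → ends 21
pad 3 to align 8 for prio
prio at 24 (size 8, align 8) → ends 32
start_time at 32 (size 16, align 8) → ends 48
state at 48 (size 8, align 8) → ends 56
refcount at 56 (size 4, align 4) → ends 60
tail pad 4 to reach multiple of 8
total 64 bytes, alignment 8
data bytes 57, size 64 → padding 7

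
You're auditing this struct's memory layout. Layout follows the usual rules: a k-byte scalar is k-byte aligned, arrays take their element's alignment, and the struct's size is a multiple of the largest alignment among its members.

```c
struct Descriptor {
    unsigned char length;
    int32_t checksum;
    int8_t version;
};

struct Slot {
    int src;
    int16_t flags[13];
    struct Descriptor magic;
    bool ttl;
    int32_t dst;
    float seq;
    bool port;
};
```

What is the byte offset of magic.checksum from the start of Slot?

36

Descriptor: @0: length [1B, align 1] → 1; +3 pad (align 4); @4: checksum [4B, align 4] → 8; @8: version [1B, align 1] → 9; +3 tail pad (align 4); size 12, align 4
@0: src [4B, align 4] → 4
@4: flags [26B, align 2] → 30
+2 pad (align 4)
@32: magic [12B, align 4] → 44
within Descriptor: checksum at 4
32 + 4 = 36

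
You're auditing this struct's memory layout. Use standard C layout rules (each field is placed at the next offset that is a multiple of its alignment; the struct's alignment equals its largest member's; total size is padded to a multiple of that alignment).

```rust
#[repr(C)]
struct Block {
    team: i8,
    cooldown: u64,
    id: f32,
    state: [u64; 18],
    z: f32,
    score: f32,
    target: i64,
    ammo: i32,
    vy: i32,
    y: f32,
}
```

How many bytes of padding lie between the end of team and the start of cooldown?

7

team at 0 (size 1, align 1) → ends 1
pad 7 to align 8 for cooldown
cooldown at 8 (size 8, align 8) → ends 16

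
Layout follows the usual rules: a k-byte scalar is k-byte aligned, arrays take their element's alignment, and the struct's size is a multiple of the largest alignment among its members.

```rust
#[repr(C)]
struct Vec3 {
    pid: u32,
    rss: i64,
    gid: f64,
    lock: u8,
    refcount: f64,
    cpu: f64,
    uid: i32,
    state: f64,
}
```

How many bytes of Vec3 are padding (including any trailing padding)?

0..4  pid  (4B, 4-aligned)
4..8  -- padding (4B)
8..16  rss  (8B, 8-aligned)
16..24  gid  (8B, 8-aligned)
24..25  lock  (1B, 1-aligned)
25..32  -- padding (7B)
32..40  refcount  (8B, 8-aligned)
40..48  cpu  (8B, 8-aligned)
48..52  uid  (4B, 4-aligned)
52..56  -- padding (4B)
56..64  state  (8B, 8-aligned)
sizeof = 64, alignof = 8
data bytes 49, size 64 → padding 15

15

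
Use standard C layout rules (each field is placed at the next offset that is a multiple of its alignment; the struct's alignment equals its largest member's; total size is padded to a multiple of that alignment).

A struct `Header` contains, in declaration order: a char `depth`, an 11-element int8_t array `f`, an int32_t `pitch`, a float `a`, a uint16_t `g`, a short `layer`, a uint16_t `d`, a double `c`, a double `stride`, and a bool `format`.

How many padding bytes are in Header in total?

13

depth at 0 (size 1, align 1) → ends 1
f at 1 (size 11, align 1) → ends 12
pitch at 12 (size 4, align 4) → ends 16
a at 16 (size 4, align 4) → ends 20
g at 20 (size 2, align 2) → ends 22
layer at 22 (size 2, align 2) → ends 24
d at 24 (size 2, align 2) → ends 26
pad 6 to align 8 for c
c at 32 (size 8, align 8) → ends 40
stride at 40 (size 8, align 8) → ends 48
format at 48 (size 1, align 1) → ends 49
tail pad 7 to reach multiple of 8
total 56 bytes, alignment 8
data bytes 43, size 56 → padding 13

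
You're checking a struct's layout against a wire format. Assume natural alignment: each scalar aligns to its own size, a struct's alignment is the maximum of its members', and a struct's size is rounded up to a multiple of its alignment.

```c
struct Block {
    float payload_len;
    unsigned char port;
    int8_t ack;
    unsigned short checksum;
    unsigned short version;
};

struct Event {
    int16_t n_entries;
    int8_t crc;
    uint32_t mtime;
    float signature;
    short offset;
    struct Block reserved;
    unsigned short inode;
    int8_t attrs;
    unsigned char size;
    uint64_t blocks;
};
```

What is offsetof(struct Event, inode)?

Block: @0: payload_len [4B, align 4] → 4; @4: port [1B, align 1] → 5; @5: ack [1B, align 1] → 6; @6: checksum [2B, align 2] → 8; @8: version [2B, align 2] → 10; +2 tail pad (align 4); size 12, align 4
@0: n_entries [2B, align 2] → 2
@2: crc [1B, align 1] → 3
+1 pad (align 4)
@4: mtime [4B, align 4] → 8
@8: signature [4B, align 4] → 12
@12: offset [2B, align 2] → 14
+2 pad (align 4)
@16: reserved [12B, align 4] → 28
@28: inode [2B, align 2] → 30

28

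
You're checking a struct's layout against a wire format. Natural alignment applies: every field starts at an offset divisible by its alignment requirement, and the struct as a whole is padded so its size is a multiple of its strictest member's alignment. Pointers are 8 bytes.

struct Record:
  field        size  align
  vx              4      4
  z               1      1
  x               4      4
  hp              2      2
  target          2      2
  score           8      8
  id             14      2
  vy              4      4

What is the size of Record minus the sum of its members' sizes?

@0: vx [4B, align 4] → 4
@4: z [1B, align 1] → 5
+3 pad (align 4)
@8: x [4B, align 4] → 12
@12: hp [2B, align 2] → 14
@14: target [2B, align 2] → 16
@16: score [8B, align 8] → 24
@24: id [14B, align 2] → 38
+2 pad (align 4)
@40: vy [4B, align 4] → 44
+4 tail pad (align 8)
size 48, align 8
data bytes 39, size 48 → padding 9

9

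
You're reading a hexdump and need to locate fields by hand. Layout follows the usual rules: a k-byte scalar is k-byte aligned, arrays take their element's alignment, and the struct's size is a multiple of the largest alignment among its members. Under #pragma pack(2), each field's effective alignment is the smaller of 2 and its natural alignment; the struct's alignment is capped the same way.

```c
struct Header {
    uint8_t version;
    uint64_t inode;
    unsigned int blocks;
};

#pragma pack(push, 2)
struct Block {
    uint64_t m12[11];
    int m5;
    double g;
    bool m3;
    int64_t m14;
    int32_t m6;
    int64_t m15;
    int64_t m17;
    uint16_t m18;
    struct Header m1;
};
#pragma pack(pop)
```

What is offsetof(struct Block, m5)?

88

Header: 0..1  version  (1B, 1-aligned); 1..8  -- padding (7B); 8..16  inode  (8B, 8-aligned); 16..20  blocks  (4B, 4-aligned); 20..24  -- tail padding (4B); sizeof = 24, alignof = 8
0..88  m12  (88B, 2-aligned)
88..92  m5  (4B, 2-aligned)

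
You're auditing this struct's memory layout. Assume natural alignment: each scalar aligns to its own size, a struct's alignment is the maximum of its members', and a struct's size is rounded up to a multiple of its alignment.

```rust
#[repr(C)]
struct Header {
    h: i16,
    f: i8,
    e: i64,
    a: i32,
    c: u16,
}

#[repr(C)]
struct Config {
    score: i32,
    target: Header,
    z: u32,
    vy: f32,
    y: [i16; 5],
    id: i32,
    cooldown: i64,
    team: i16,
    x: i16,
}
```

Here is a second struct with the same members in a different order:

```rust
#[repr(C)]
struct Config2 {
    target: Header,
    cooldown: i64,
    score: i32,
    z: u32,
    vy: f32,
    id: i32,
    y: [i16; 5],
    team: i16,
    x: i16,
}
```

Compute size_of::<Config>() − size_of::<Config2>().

8

Header: 0..2  h  (2B, 2-aligned); 2..3  f  (1B, 1-aligned); 3..8  -- padding (5B); 8..16  e  (8B, 8-aligned); 16..20  a  (4B, 4-aligned); 20..22  c  (2B, 2-aligned); 22..24  -- tail padding (2B); sizeof = 24, alignof = 8
0..4  score  (4B, 4-aligned)
4..8  -- padding (4B)
8..32  target  (24B, 8-aligned)
32..36  z  (4B, 4-aligned)
36..40  vy  (4B, 4-aligned)
40..50  y  (10B, 2-aligned)
50..52  -- padding (2B)
52..56  id  (4B, 4-aligned)
56..64  cooldown  (8B, 8-aligned)
64..66  team  (2B, 2-aligned)
66..68  x  (2B, 2-aligned)
68..72  -- tail padding (4B)
sizeof = 72, alignof = 8
— Config2 —
0..24  target  (24B, 8-aligned)
24..32  cooldown  (8B, 8-aligned)
32..36  score  (4B, 4-aligned)
36..40  z  (4B, 4-aligned)
40..44  vy  (4B, 4-aligned)
44..48  id  (4B, 4-aligned)
48..58  y  (10B, 2-aligned)
58..60  team  (2B, 2-aligned)
60..62  x  (2B, 2-aligned)
62..64  -- tail padding (2B)
sizeof = 64, alignof = 8
72 − 64 = 8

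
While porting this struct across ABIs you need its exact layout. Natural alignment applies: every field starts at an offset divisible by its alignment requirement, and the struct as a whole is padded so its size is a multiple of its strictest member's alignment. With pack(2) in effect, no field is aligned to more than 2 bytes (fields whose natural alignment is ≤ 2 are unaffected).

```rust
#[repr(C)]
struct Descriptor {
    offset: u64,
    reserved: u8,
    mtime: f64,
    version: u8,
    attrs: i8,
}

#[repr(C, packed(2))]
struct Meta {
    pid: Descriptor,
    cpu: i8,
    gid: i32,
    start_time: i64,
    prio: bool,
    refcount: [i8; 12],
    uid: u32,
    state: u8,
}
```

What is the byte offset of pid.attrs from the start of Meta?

Descriptor: @0: offset [8B, align 8] → 8; @8: reserved [1B, align 1] → 9; +7 pad (align 8); @16: mtime [8B, align 8] → 24; @24: version [1B, align 1] → 25; @25: attrs [1B, align 1] → 26; +6 tail pad (align 8); size 32, align 8
@0: pid [32B, align 2] → 32
within Descriptor: attrs at 25
0 + 25 = 25

25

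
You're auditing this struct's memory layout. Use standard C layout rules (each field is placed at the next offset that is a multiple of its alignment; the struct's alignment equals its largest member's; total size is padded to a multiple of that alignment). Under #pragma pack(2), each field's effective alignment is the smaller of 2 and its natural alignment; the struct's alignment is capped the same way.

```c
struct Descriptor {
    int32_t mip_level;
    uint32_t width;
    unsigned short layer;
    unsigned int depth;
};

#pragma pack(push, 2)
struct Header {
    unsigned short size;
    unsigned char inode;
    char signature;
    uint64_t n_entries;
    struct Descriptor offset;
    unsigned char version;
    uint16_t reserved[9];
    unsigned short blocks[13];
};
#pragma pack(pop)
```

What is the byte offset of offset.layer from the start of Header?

20

Descriptor: @0: mip_level [4B, align 4] → 4; @4: width [4B, align 4] → 8; @8: layer [2B, align 2] → 10; +2 pad (align 4); @12: depth [4B, align 4] → 16; size 16, align 4
@0: size [2B, align 2] → 2
@2: inode [1B, align 1] → 3
@3: signature [1B, align 1] → 4
@4: n_entries [8B, align 2] → 12
@12: offset [16B, align 2] → 28
within Descriptor: layer at 8
12 + 8 = 20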